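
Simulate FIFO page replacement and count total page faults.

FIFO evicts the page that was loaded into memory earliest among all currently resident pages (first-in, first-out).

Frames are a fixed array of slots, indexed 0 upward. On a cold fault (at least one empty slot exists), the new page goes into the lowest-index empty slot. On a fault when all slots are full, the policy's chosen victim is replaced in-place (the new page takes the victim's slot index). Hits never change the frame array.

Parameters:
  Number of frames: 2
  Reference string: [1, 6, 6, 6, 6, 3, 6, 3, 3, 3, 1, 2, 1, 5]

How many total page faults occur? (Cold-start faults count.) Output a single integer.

Step 0: ref 1 → FAULT, frames=[1,-]
Step 1: ref 6 → FAULT, frames=[1,6]
Step 2: ref 6 → HIT, frames=[1,6]
Step 3: ref 6 → HIT, frames=[1,6]
Step 4: ref 6 → HIT, frames=[1,6]
Step 5: ref 3 → FAULT (evict 1), frames=[3,6]
Step 6: ref 6 → HIT, frames=[3,6]
Step 7: ref 3 → HIT, frames=[3,6]
Step 8: ref 3 → HIT, frames=[3,6]
Step 9: ref 3 → HIT, frames=[3,6]
Step 10: ref 1 → FAULT (evict 6), frames=[3,1]
Step 11: ref 2 → FAULT (evict 3), frames=[2,1]
Step 12: ref 1 → HIT, frames=[2,1]
Step 13: ref 5 → FAULT (evict 1), frames=[2,5]
Total faults: 6

Answer: 6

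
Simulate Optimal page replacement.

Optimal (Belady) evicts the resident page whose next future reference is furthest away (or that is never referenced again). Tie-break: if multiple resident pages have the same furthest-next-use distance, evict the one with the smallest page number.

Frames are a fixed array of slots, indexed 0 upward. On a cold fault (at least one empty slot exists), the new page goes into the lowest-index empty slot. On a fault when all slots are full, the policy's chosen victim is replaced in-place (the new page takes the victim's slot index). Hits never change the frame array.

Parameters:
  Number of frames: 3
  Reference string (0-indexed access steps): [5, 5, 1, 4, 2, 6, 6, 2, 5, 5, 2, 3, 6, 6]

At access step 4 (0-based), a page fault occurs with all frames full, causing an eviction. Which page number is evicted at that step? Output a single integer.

Answer: 1

Derivation:
Step 0: ref 5 -> FAULT, frames=[5,-,-]
Step 1: ref 5 -> HIT, frames=[5,-,-]
Step 2: ref 1 -> FAULT, frames=[5,1,-]
Step 3: ref 4 -> FAULT, frames=[5,1,4]
Step 4: ref 2 -> FAULT, evict 1, frames=[5,2,4]
At step 4: evicted page 1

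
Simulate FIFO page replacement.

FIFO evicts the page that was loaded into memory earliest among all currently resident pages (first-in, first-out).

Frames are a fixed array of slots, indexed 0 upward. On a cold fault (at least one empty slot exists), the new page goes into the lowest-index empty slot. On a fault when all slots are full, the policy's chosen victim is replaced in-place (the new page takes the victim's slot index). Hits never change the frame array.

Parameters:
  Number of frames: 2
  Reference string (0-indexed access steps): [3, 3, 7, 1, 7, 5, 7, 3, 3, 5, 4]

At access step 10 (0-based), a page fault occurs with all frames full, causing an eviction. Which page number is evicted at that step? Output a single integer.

Step 0: ref 3 -> FAULT, frames=[3,-]
Step 1: ref 3 -> HIT, frames=[3,-]
Step 2: ref 7 -> FAULT, frames=[3,7]
Step 3: ref 1 -> FAULT, evict 3, frames=[1,7]
Step 4: ref 7 -> HIT, frames=[1,7]
Step 5: ref 5 -> FAULT, evict 7, frames=[1,5]
Step 6: ref 7 -> FAULT, evict 1, frames=[7,5]
Step 7: ref 3 -> FAULT, evict 5, frames=[7,3]
Step 8: ref 3 -> HIT, frames=[7,3]
Step 9: ref 5 -> FAULT, evict 7, frames=[5,3]
Step 10: ref 4 -> FAULT, evict 3, frames=[5,4]
At step 10: evicted page 3

Answer: 3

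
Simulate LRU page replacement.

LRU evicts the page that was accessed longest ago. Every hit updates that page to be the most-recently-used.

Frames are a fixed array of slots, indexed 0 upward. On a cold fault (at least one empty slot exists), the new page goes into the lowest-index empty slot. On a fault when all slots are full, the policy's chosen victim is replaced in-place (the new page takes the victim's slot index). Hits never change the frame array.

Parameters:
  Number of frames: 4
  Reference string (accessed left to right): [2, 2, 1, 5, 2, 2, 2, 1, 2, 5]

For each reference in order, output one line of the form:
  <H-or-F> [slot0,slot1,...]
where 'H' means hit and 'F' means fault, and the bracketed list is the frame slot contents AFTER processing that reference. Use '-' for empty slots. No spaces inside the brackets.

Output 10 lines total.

F [2,-,-,-]
H [2,-,-,-]
F [2,1,-,-]
F [2,1,5,-]
H [2,1,5,-]
H [2,1,5,-]
H [2,1,5,-]
H [2,1,5,-]
H [2,1,5,-]
H [2,1,5,-]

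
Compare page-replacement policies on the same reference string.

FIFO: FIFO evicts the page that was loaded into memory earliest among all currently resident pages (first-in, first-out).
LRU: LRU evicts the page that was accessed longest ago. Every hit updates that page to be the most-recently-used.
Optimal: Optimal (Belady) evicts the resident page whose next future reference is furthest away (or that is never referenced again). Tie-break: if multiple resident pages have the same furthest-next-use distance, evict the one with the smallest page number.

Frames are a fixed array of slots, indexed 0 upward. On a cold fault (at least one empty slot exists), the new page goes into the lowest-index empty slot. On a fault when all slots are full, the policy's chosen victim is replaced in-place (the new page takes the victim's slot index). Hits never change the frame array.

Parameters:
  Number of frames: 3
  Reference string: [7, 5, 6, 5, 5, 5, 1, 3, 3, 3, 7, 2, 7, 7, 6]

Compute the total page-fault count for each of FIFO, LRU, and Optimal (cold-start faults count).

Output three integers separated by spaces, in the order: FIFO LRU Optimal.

--- FIFO ---
  step 0: ref 7 -> FAULT, frames=[7,-,-] (faults so far: 1)
  step 1: ref 5 -> FAULT, frames=[7,5,-] (faults so far: 2)
  step 2: ref 6 -> FAULT, frames=[7,5,6] (faults so far: 3)
  step 3: ref 5 -> HIT, frames=[7,5,6] (faults so far: 3)
  step 4: ref 5 -> HIT, frames=[7,5,6] (faults so far: 3)
  step 5: ref 5 -> HIT, frames=[7,5,6] (faults so far: 3)
  step 6: ref 1 -> FAULT, evict 7, frames=[1,5,6] (faults so far: 4)
  step 7: ref 3 -> FAULT, evict 5, frames=[1,3,6] (faults so far: 5)
  step 8: ref 3 -> HIT, frames=[1,3,6] (faults so far: 5)
  step 9: ref 3 -> HIT, frames=[1,3,6] (faults so far: 5)
  step 10: ref 7 -> FAULT, evict 6, frames=[1,3,7] (faults so far: 6)
  step 11: ref 2 -> FAULT, evict 1, frames=[2,3,7] (faults so far: 7)
  step 12: ref 7 -> HIT, frames=[2,3,7] (faults so far: 7)
  step 13: ref 7 -> HIT, frames=[2,3,7] (faults so far: 7)
  step 14: ref 6 -> FAULT, evict 3, frames=[2,6,7] (faults so far: 8)
  FIFO total faults: 8
--- LRU ---
  step 0: ref 7 -> FAULT, frames=[7,-,-] (faults so far: 1)
  step 1: ref 5 -> FAULT, frames=[7,5,-] (faults so far: 2)
  step 2: ref 6 -> FAULT, frames=[7,5,6] (faults so far: 3)
  step 3: ref 5 -> HIT, frames=[7,5,6] (faults so far: 3)
  step 4: ref 5 -> HIT, frames=[7,5,6] (faults so far: 3)
  step 5: ref 5 -> HIT, frames=[7,5,6] (faults so far: 3)
  step 6: ref 1 -> FAULT, evict 7, frames=[1,5,6] (faults so far: 4)
  step 7: ref 3 -> FAULT, evict 6, frames=[1,5,3] (faults so far: 5)
  step 8: ref 3 -> HIT, frames=[1,5,3] (faults so far: 5)
  step 9: ref 3 -> HIT, frames=[1,5,3] (faults so far: 5)
  step 10: ref 7 -> FAULT, evict 5, frames=[1,7,3] (faults so far: 6)
  step 11: ref 2 -> FAULT, evict 1, frames=[2,7,3] (faults so far: 7)
  step 12: ref 7 -> HIT, frames=[2,7,3] (faults so far: 7)
  step 13: ref 7 -> HIT, frames=[2,7,3] (faults so far: 7)
  step 14: ref 6 -> FAULT, evict 3, frames=[2,7,6] (faults so far: 8)
  LRU total faults: 8
--- Optimal ---
  step 0: ref 7 -> FAULT, frames=[7,-,-] (faults so far: 1)
  step 1: ref 5 -> FAULT, frames=[7,5,-] (faults so far: 2)
  step 2: ref 6 -> FAULT, frames=[7,5,6] (faults so far: 3)
  step 3: ref 5 -> HIT, frames=[7,5,6] (faults so far: 3)
  step 4: ref 5 -> HIT, frames=[7,5,6] (faults so far: 3)
  step 5: ref 5 -> HIT, frames=[7,5,6] (faults so far: 3)
  step 6: ref 1 -> FAULT, evict 5, frames=[7,1,6] (faults so far: 4)
  step 7: ref 3 -> FAULT, evict 1, frames=[7,3,6] (faults so far: 5)
  step 8: ref 3 -> HIT, frames=[7,3,6] (faults so far: 5)
  step 9: ref 3 -> HIT, frames=[7,3,6] (faults so far: 5)
  step 10: ref 7 -> HIT, frames=[7,3,6] (faults so far: 5)
  step 11: ref 2 -> FAULT, evict 3, frames=[7,2,6] (faults so far: 6)
  step 12: ref 7 -> HIT, frames=[7,2,6] (faults so far: 6)
  step 13: ref 7 -> HIT, frames=[7,2,6] (faults so far: 6)
  step 14: ref 6 -> HIT, frames=[7,2,6] (faults so far: 6)
  Optimal total faults: 6

Answer: 8 8 6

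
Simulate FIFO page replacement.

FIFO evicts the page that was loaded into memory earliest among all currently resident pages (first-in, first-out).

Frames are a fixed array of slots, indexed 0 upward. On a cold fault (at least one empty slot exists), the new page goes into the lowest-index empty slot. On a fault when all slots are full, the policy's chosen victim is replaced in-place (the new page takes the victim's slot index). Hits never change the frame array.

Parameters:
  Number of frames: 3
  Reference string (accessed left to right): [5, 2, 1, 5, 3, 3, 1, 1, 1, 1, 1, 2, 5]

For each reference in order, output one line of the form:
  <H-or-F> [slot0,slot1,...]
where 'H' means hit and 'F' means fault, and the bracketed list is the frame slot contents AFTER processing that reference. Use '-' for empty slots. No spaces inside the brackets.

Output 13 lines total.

F [5,-,-]
F [5,2,-]
F [5,2,1]
H [5,2,1]
F [3,2,1]
H [3,2,1]
H [3,2,1]
H [3,2,1]
H [3,2,1]
H [3,2,1]
H [3,2,1]
H [3,2,1]
F [3,5,1]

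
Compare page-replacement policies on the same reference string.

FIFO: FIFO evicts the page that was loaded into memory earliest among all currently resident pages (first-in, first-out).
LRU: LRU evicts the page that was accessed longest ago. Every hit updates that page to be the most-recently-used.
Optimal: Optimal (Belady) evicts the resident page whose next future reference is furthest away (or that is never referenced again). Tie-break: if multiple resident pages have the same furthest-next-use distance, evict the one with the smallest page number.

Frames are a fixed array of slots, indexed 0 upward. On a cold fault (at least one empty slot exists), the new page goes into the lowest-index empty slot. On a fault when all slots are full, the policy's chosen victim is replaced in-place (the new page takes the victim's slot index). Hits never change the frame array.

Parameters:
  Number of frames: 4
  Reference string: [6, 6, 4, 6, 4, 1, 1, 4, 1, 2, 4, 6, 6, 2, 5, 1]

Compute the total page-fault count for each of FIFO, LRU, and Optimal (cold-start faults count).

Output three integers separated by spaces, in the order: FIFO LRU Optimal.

--- FIFO ---
  step 0: ref 6 -> FAULT, frames=[6,-,-,-] (faults so far: 1)
  step 1: ref 6 -> HIT, frames=[6,-,-,-] (faults so far: 1)
  step 2: ref 4 -> FAULT, frames=[6,4,-,-] (faults so far: 2)
  step 3: ref 6 -> HIT, frames=[6,4,-,-] (faults so far: 2)
  step 4: ref 4 -> HIT, frames=[6,4,-,-] (faults so far: 2)
  step 5: ref 1 -> FAULT, frames=[6,4,1,-] (faults so far: 3)
  step 6: ref 1 -> HIT, frames=[6,4,1,-] (faults so far: 3)
  step 7: ref 4 -> HIT, frames=[6,4,1,-] (faults so far: 3)
  step 8: ref 1 -> HIT, frames=[6,4,1,-] (faults so far: 3)
  step 9: ref 2 -> FAULT, frames=[6,4,1,2] (faults so far: 4)
  step 10: ref 4 -> HIT, frames=[6,4,1,2] (faults so far: 4)
  step 11: ref 6 -> HIT, frames=[6,4,1,2] (faults so far: 4)
  step 12: ref 6 -> HIT, frames=[6,4,1,2] (faults so far: 4)
  step 13: ref 2 -> HIT, frames=[6,4,1,2] (faults so far: 4)
  step 14: ref 5 -> FAULT, evict 6, frames=[5,4,1,2] (faults so far: 5)
  step 15: ref 1 -> HIT, frames=[5,4,1,2] (faults so far: 5)
  FIFO total faults: 5
--- LRU ---
  step 0: ref 6 -> FAULT, frames=[6,-,-,-] (faults so far: 1)
  step 1: ref 6 -> HIT, frames=[6,-,-,-] (faults so far: 1)
  step 2: ref 4 -> FAULT, frames=[6,4,-,-] (faults so far: 2)
  step 3: ref 6 -> HIT, frames=[6,4,-,-] (faults so far: 2)
  step 4: ref 4 -> HIT, frames=[6,4,-,-] (faults so far: 2)
  step 5: ref 1 -> FAULT, frames=[6,4,1,-] (faults so far: 3)
  step 6: ref 1 -> HIT, frames=[6,4,1,-] (faults so far: 3)
  step 7: ref 4 -> HIT, frames=[6,4,1,-] (faults so far: 3)
  step 8: ref 1 -> HIT, frames=[6,4,1,-] (faults so far: 3)
  step 9: ref 2 -> FAULT, frames=[6,4,1,2] (faults so far: 4)
  step 10: ref 4 -> HIT, frames=[6,4,1,2] (faults so far: 4)
  step 11: ref 6 -> HIT, frames=[6,4,1,2] (faults so far: 4)
  step 12: ref 6 -> HIT, frames=[6,4,1,2] (faults so far: 4)
  step 13: ref 2 -> HIT, frames=[6,4,1,2] (faults so far: 4)
  step 14: ref 5 -> FAULT, evict 1, frames=[6,4,5,2] (faults so far: 5)
  step 15: ref 1 -> FAULT, evict 4, frames=[6,1,5,2] (faults so far: 6)
  LRU total faults: 6
--- Optimal ---
  step 0: ref 6 -> FAULT, frames=[6,-,-,-] (faults so far: 1)
  step 1: ref 6 -> HIT, frames=[6,-,-,-] (faults so far: 1)
  step 2: ref 4 -> FAULT, frames=[6,4,-,-] (faults so far: 2)
  step 3: ref 6 -> HIT, frames=[6,4,-,-] (faults so far: 2)
  step 4: ref 4 -> HIT, frames=[6,4,-,-] (faults so far: 2)
  step 5: ref 1 -> FAULT, frames=[6,4,1,-] (faults so far: 3)
  step 6: ref 1 -> HIT, frames=[6,4,1,-] (faults so far: 3)
  step 7: ref 4 -> HIT, frames=[6,4,1,-] (faults so far: 3)
  step 8: ref 1 -> HIT, frames=[6,4,1,-] (faults so far: 3)
  step 9: ref 2 -> FAULT, frames=[6,4,1,2] (faults so far: 4)
  step 10: ref 4 -> HIT, frames=[6,4,1,2] (faults so far: 4)
  step 11: ref 6 -> HIT, frames=[6,4,1,2] (faults so far: 4)
  step 12: ref 6 -> HIT, frames=[6,4,1,2] (faults so far: 4)
  step 13: ref 2 -> HIT, frames=[6,4,1,2] (faults so far: 4)
  step 14: ref 5 -> FAULT, evict 2, frames=[6,4,1,5] (faults so far: 5)
  step 15: ref 1 -> HIT, frames=[6,4,1,5] (faults so far: 5)
  Optimal total faults: 5

Answer: 5 6 5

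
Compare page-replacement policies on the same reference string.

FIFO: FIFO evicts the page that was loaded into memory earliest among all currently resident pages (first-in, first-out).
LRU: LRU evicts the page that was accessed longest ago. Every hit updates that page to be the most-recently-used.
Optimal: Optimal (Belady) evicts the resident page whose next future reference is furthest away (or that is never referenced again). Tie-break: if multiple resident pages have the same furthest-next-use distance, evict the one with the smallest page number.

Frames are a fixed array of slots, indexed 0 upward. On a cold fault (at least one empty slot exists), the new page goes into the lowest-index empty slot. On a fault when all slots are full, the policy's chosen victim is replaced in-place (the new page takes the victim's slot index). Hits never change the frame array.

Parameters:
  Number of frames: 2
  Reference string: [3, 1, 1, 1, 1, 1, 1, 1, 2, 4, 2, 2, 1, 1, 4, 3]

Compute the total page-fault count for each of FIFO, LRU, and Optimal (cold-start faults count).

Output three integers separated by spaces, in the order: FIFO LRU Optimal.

Answer: 6 7 6

Derivation:
--- FIFO ---
  step 0: ref 3 -> FAULT, frames=[3,-] (faults so far: 1)
  step 1: ref 1 -> FAULT, frames=[3,1] (faults so far: 2)
  step 2: ref 1 -> HIT, frames=[3,1] (faults so far: 2)
  step 3: ref 1 -> HIT, frames=[3,1] (faults so far: 2)
  step 4: ref 1 -> HIT, frames=[3,1] (faults so far: 2)
  step 5: ref 1 -> HIT, frames=[3,1] (faults so far: 2)
  step 6: ref 1 -> HIT, frames=[3,1] (faults so far: 2)
  step 7: ref 1 -> HIT, frames=[3,1] (faults so far: 2)
  step 8: ref 2 -> FAULT, evict 3, frames=[2,1] (faults so far: 3)
  step 9: ref 4 -> FAULT, evict 1, frames=[2,4] (faults so far: 4)
  step 10: ref 2 -> HIT, frames=[2,4] (faults so far: 4)
  step 11: ref 2 -> HIT, frames=[2,4] (faults so far: 4)
  step 12: ref 1 -> FAULT, evict 2, frames=[1,4] (faults so far: 5)
  step 13: ref 1 -> HIT, frames=[1,4] (faults so far: 5)
  step 14: ref 4 -> HIT, frames=[1,4] (faults so far: 5)
  step 15: ref 3 -> FAULT, evict 4, frames=[1,3] (faults so far: 6)
  FIFO total faults: 6
--- LRU ---
  step 0: ref 3 -> FAULT, frames=[3,-] (faults so far: 1)
  step 1: ref 1 -> FAULT, frames=[3,1] (faults so far: 2)
  step 2: ref 1 -> HIT, frames=[3,1] (faults so far: 2)
  step 3: ref 1 -> HIT, frames=[3,1] (faults so far: 2)
  step 4: ref 1 -> HIT, frames=[3,1] (faults so far: 2)
  step 5: ref 1 -> HIT, frames=[3,1] (faults so far: 2)
  step 6: ref 1 -> HIT, frames=[3,1] (faults so far: 2)
  step 7: ref 1 -> HIT, frames=[3,1] (faults so far: 2)
  step 8: ref 2 -> FAULT, evict 3, frames=[2,1] (faults so far: 3)
  step 9: ref 4 -> FAULT, evict 1, frames=[2,4] (faults so far: 4)
  step 10: ref 2 -> HIT, frames=[2,4] (faults so far: 4)
  step 11: ref 2 -> HIT, frames=[2,4] (faults so far: 4)
  step 12: ref 1 -> FAULT, evict 4, frames=[2,1] (faults so far: 5)
  step 13: ref 1 -> HIT, frames=[2,1] (faults so far: 5)
  step 14: ref 4 -> FAULT, evict 2, frames=[4,1] (faults so far: 6)
  step 15: ref 3 -> FAULT, evict 1, frames=[4,3] (faults so far: 7)
  LRU total faults: 7
--- Optimal ---
  step 0: ref 3 -> FAULT, frames=[3,-] (faults so far: 1)
  step 1: ref 1 -> FAULT, frames=[3,1] (faults so far: 2)
  step 2: ref 1 -> HIT, frames=[3,1] (faults so far: 2)
  step 3: ref 1 -> HIT, frames=[3,1] (faults so far: 2)
  step 4: ref 1 -> HIT, frames=[3,1] (faults so far: 2)
  step 5: ref 1 -> HIT, frames=[3,1] (faults so far: 2)
  step 6: ref 1 -> HIT, frames=[3,1] (faults so far: 2)
  step 7: ref 1 -> HIT, frames=[3,1] (faults so far: 2)
  step 8: ref 2 -> FAULT, evict 3, frames=[2,1] (faults so far: 3)
  step 9: ref 4 -> FAULT, evict 1, frames=[2,4] (faults so far: 4)
  step 10: ref 2 -> HIT, frames=[2,4] (faults so far: 4)
  step 11: ref 2 -> HIT, frames=[2,4] (faults so far: 4)
  step 12: ref 1 -> FAULT, evict 2, frames=[1,4] (faults so far: 5)
  step 13: ref 1 -> HIT, frames=[1,4] (faults so far: 5)
  step 14: ref 4 -> HIT, frames=[1,4] (faults so far: 5)
  step 15: ref 3 -> FAULT, evict 1, frames=[3,4] (faults so far: 6)
  Optimal total faults: 6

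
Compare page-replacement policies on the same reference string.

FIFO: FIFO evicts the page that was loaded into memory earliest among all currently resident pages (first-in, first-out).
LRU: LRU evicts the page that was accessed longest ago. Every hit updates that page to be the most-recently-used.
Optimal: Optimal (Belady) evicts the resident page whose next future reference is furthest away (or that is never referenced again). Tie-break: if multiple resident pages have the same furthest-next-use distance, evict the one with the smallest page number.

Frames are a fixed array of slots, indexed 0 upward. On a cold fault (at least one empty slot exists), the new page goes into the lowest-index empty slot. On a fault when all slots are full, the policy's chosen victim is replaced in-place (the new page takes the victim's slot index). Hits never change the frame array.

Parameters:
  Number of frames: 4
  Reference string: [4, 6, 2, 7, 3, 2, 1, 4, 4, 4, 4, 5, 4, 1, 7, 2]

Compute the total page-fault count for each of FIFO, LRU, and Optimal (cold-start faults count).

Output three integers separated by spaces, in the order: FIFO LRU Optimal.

--- FIFO ---
  step 0: ref 4 -> FAULT, frames=[4,-,-,-] (faults so far: 1)
  step 1: ref 6 -> FAULT, frames=[4,6,-,-] (faults so far: 2)
  step 2: ref 2 -> FAULT, frames=[4,6,2,-] (faults so far: 3)
  step 3: ref 7 -> FAULT, frames=[4,6,2,7] (faults so far: 4)
  step 4: ref 3 -> FAULT, evict 4, frames=[3,6,2,7] (faults so far: 5)
  step 5: ref 2 -> HIT, frames=[3,6,2,7] (faults so far: 5)
  step 6: ref 1 -> FAULT, evict 6, frames=[3,1,2,7] (faults so far: 6)
  step 7: ref 4 -> FAULT, evict 2, frames=[3,1,4,7] (faults so far: 7)
  step 8: ref 4 -> HIT, frames=[3,1,4,7] (faults so far: 7)
  step 9: ref 4 -> HIT, frames=[3,1,4,7] (faults so far: 7)
  step 10: ref 4 -> HIT, frames=[3,1,4,7] (faults so far: 7)
  step 11: ref 5 -> FAULT, evict 7, frames=[3,1,4,5] (faults so far: 8)
  step 12: ref 4 -> HIT, frames=[3,1,4,5] (faults so far: 8)
  step 13: ref 1 -> HIT, frames=[3,1,4,5] (faults so far: 8)
  step 14: ref 7 -> FAULT, evict 3, frames=[7,1,4,5] (faults so far: 9)
  step 15: ref 2 -> FAULT, evict 1, frames=[7,2,4,5] (faults so far: 10)
  FIFO total faults: 10
--- LRU ---
  step 0: ref 4 -> FAULT, frames=[4,-,-,-] (faults so far: 1)
  step 1: ref 6 -> FAULT, frames=[4,6,-,-] (faults so far: 2)
  step 2: ref 2 -> FAULT, frames=[4,6,2,-] (faults so far: 3)
  step 3: ref 7 -> FAULT, frames=[4,6,2,7] (faults so far: 4)
  step 4: ref 3 -> FAULT, evict 4, frames=[3,6,2,7] (faults so far: 5)
  step 5: ref 2 -> HIT, frames=[3,6,2,7] (faults so far: 5)
  step 6: ref 1 -> FAULT, evict 6, frames=[3,1,2,7] (faults so far: 6)
  step 7: ref 4 -> FAULT, evict 7, frames=[3,1,2,4] (faults so far: 7)
  step 8: ref 4 -> HIT, frames=[3,1,2,4] (faults so far: 7)
  step 9: ref 4 -> HIT, frames=[3,1,2,4] (faults so far: 7)
  step 10: ref 4 -> HIT, frames=[3,1,2,4] (faults so far: 7)
  step 11: ref 5 -> FAULT, evict 3, frames=[5,1,2,4] (faults so far: 8)
  step 12: ref 4 -> HIT, frames=[5,1,2,4] (faults so far: 8)
  step 13: ref 1 -> HIT, frames=[5,1,2,4] (faults so far: 8)
  step 14: ref 7 -> FAULT, evict 2, frames=[5,1,7,4] (faults so far: 9)
  step 15: ref 2 -> FAULT, evict 5, frames=[2,1,7,4] (faults so far: 10)
  LRU total faults: 10
--- Optimal ---
  step 0: ref 4 -> FAULT, frames=[4,-,-,-] (faults so far: 1)
  step 1: ref 6 -> FAULT, frames=[4,6,-,-] (faults so far: 2)
  step 2: ref 2 -> FAULT, frames=[4,6,2,-] (faults so far: 3)
  step 3: ref 7 -> FAULT, frames=[4,6,2,7] (faults so far: 4)
  step 4: ref 3 -> FAULT, evict 6, frames=[4,3,2,7] (faults so far: 5)
  step 5: ref 2 -> HIT, frames=[4,3,2,7] (faults so far: 5)
  step 6: ref 1 -> FAULT, evict 3, frames=[4,1,2,7] (faults so far: 6)
  step 7: ref 4 -> HIT, frames=[4,1,2,7] (faults so far: 6)
  step 8: ref 4 -> HIT, frames=[4,1,2,7] (faults so far: 6)
  step 9: ref 4 -> HIT, frames=[4,1,2,7] (faults so far: 6)
  step 10: ref 4 -> HIT, frames=[4,1,2,7] (faults so far: 6)
  step 11: ref 5 -> FAULT, evict 2, frames=[4,1,5,7] (faults so far: 7)
  step 12: ref 4 -> HIT, frames=[4,1,5,7] (faults so far: 7)
  step 13: ref 1 -> HIT, frames=[4,1,5,7] (faults so far: 7)
  step 14: ref 7 -> HIT, frames=[4,1,5,7] (faults so far: 7)
  step 15: ref 2 -> FAULT, evict 1, frames=[4,2,5,7] (faults so far: 8)
  Optimal total faults: 8

Answer: 10 10 8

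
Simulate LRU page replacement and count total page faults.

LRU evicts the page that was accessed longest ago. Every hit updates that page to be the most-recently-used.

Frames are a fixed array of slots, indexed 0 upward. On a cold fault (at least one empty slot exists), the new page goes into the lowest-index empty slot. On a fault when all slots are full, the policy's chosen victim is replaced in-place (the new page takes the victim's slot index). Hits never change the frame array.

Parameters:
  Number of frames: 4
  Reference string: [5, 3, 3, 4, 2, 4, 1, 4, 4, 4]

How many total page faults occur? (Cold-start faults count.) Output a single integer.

Answer: 5

Derivation:
Step 0: ref 5 → FAULT, frames=[5,-,-,-]
Step 1: ref 3 → FAULT, frames=[5,3,-,-]
Step 2: ref 3 → HIT, frames=[5,3,-,-]
Step 3: ref 4 → FAULT, frames=[5,3,4,-]
Step 4: ref 2 → FAULT, frames=[5,3,4,2]
Step 5: ref 4 → HIT, frames=[5,3,4,2]
Step 6: ref 1 → FAULT (evict 5), frames=[1,3,4,2]
Step 7: ref 4 → HIT, frames=[1,3,4,2]
Step 8: ref 4 → HIT, frames=[1,3,4,2]
Step 9: ref 4 → HIT, frames=[1,3,4,2]
Total faults: 5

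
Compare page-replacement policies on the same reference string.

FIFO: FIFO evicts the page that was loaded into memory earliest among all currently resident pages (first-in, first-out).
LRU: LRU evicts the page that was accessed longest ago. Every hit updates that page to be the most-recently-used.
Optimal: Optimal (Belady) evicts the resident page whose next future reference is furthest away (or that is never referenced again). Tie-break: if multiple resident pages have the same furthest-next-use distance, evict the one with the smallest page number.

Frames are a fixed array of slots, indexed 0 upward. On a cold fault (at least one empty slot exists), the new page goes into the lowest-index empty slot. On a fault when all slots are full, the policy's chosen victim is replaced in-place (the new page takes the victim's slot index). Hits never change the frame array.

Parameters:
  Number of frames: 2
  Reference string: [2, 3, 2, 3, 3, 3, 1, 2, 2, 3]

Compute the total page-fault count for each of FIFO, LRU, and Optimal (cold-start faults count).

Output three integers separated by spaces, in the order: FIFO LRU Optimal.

--- FIFO ---
  step 0: ref 2 -> FAULT, frames=[2,-] (faults so far: 1)
  step 1: ref 3 -> FAULT, frames=[2,3] (faults so far: 2)
  step 2: ref 2 -> HIT, frames=[2,3] (faults so far: 2)
  step 3: ref 3 -> HIT, frames=[2,3] (faults so far: 2)
  step 4: ref 3 -> HIT, frames=[2,3] (faults so far: 2)
  step 5: ref 3 -> HIT, frames=[2,3] (faults so far: 2)
  step 6: ref 1 -> FAULT, evict 2, frames=[1,3] (faults so far: 3)
  step 7: ref 2 -> FAULT, evict 3, frames=[1,2] (faults so far: 4)
  step 8: ref 2 -> HIT, frames=[1,2] (faults so far: 4)
  step 9: ref 3 -> FAULT, evict 1, frames=[3,2] (faults so far: 5)
  FIFO total faults: 5
--- LRU ---
  step 0: ref 2 -> FAULT, frames=[2,-] (faults so far: 1)
  step 1: ref 3 -> FAULT, frames=[2,3] (faults so far: 2)
  step 2: ref 2 -> HIT, frames=[2,3] (faults so far: 2)
  step 3: ref 3 -> HIT, frames=[2,3] (faults so far: 2)
  step 4: ref 3 -> HIT, frames=[2,3] (faults so far: 2)
  step 5: ref 3 -> HIT, frames=[2,3] (faults so far: 2)
  step 6: ref 1 -> FAULT, evict 2, frames=[1,3] (faults so far: 3)
  step 7: ref 2 -> FAULT, evict 3, frames=[1,2] (faults so far: 4)
  step 8: ref 2 -> HIT, frames=[1,2] (faults so far: 4)
  step 9: ref 3 -> FAULT, evict 1, frames=[3,2] (faults so far: 5)
  LRU total faults: 5
--- Optimal ---
  step 0: ref 2 -> FAULT, frames=[2,-] (faults so far: 1)
  step 1: ref 3 -> FAULT, frames=[2,3] (faults so far: 2)
  step 2: ref 2 -> HIT, frames=[2,3] (faults so far: 2)
  step 3: ref 3 -> HIT, frames=[2,3] (faults so far: 2)
  step 4: ref 3 -> HIT, frames=[2,3] (faults so far: 2)
  step 5: ref 3 -> HIT, frames=[2,3] (faults so far: 2)
  step 6: ref 1 -> FAULT, evict 3, frames=[2,1] (faults so far: 3)
  step 7: ref 2 -> HIT, frames=[2,1] (faults so far: 3)
  step 8: ref 2 -> HIT, frames=[2,1] (faults so far: 3)
  step 9: ref 3 -> FAULT, evict 1, frames=[2,3] (faults so far: 4)
  Optimal total faults: 4

Answer: 5 5 4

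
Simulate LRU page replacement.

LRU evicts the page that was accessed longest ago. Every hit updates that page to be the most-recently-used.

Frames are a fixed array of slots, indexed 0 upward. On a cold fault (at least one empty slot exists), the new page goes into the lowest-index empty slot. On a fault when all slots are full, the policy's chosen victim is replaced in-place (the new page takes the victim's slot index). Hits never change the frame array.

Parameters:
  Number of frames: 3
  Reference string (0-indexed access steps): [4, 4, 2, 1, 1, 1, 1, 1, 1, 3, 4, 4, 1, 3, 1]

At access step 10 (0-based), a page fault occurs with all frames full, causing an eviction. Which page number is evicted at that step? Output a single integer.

Answer: 2

Derivation:
Step 0: ref 4 -> FAULT, frames=[4,-,-]
Step 1: ref 4 -> HIT, frames=[4,-,-]
Step 2: ref 2 -> FAULT, frames=[4,2,-]
Step 3: ref 1 -> FAULT, frames=[4,2,1]
Step 4: ref 1 -> HIT, frames=[4,2,1]
Step 5: ref 1 -> HIT, frames=[4,2,1]
Step 6: ref 1 -> HIT, frames=[4,2,1]
Step 7: ref 1 -> HIT, frames=[4,2,1]
Step 8: ref 1 -> HIT, frames=[4,2,1]
Step 9: ref 3 -> FAULT, evict 4, frames=[3,2,1]
Step 10: ref 4 -> FAULT, evict 2, frames=[3,4,1]
At step 10: evicted page 2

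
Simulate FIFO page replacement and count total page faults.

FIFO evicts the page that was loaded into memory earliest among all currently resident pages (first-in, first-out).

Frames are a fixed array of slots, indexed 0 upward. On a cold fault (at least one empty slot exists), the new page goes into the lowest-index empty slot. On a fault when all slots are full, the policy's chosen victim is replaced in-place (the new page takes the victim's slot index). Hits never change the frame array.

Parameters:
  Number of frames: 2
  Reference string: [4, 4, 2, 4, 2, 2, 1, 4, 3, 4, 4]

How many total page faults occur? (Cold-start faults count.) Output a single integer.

Step 0: ref 4 → FAULT, frames=[4,-]
Step 1: ref 4 → HIT, frames=[4,-]
Step 2: ref 2 → FAULT, frames=[4,2]
Step 3: ref 4 → HIT, frames=[4,2]
Step 4: ref 2 → HIT, frames=[4,2]
Step 5: ref 2 → HIT, frames=[4,2]
Step 6: ref 1 → FAULT (evict 4), frames=[1,2]
Step 7: ref 4 → FAULT (evict 2), frames=[1,4]
Step 8: ref 3 → FAULT (evict 1), frames=[3,4]
Step 9: ref 4 → HIT, frames=[3,4]
Step 10: ref 4 → HIT, frames=[3,4]
Total faults: 5

Answer: 5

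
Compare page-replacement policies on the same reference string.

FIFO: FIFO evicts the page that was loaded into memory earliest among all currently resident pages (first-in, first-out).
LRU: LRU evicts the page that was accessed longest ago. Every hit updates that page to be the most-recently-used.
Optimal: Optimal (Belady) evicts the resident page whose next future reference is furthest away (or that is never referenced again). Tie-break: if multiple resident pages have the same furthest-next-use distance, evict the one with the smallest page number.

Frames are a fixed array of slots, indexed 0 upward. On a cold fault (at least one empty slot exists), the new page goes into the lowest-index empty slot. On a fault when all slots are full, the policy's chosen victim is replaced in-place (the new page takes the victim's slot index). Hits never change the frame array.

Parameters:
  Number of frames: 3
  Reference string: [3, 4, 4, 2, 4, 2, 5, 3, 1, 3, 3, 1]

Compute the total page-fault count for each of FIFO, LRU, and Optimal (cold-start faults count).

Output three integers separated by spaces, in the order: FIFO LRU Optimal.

Answer: 6 6 5

Derivation:
--- FIFO ---
  step 0: ref 3 -> FAULT, frames=[3,-,-] (faults so far: 1)
  step 1: ref 4 -> FAULT, frames=[3,4,-] (faults so far: 2)
  step 2: ref 4 -> HIT, frames=[3,4,-] (faults so far: 2)
  step 3: ref 2 -> FAULT, frames=[3,4,2] (faults so far: 3)
  step 4: ref 4 -> HIT, frames=[3,4,2] (faults so far: 3)
  step 5: ref 2 -> HIT, frames=[3,4,2] (faults so far: 3)
  step 6: ref 5 -> FAULT, evict 3, frames=[5,4,2] (faults so far: 4)
  step 7: ref 3 -> FAULT, evict 4, frames=[5,3,2] (faults so far: 5)
  step 8: ref 1 -> FAULT, evict 2, frames=[5,3,1] (faults so far: 6)
  step 9: ref 3 -> HIT, frames=[5,3,1] (faults so far: 6)
  step 10: ref 3 -> HIT, frames=[5,3,1] (faults so far: 6)
  step 11: ref 1 -> HIT, frames=[5,3,1] (faults so far: 6)
  FIFO total faults: 6
--- LRU ---
  step 0: ref 3 -> FAULT, frames=[3,-,-] (faults so far: 1)
  step 1: ref 4 -> FAULT, frames=[3,4,-] (faults so far: 2)
  step 2: ref 4 -> HIT, frames=[3,4,-] (faults so far: 2)
  step 3: ref 2 -> FAULT, frames=[3,4,2] (faults so far: 3)
  step 4: ref 4 -> HIT, frames=[3,4,2] (faults so far: 3)
  step 5: ref 2 -> HIT, frames=[3,4,2] (faults so far: 3)
  step 6: ref 5 -> FAULT, evict 3, frames=[5,4,2] (faults so far: 4)
  step 7: ref 3 -> FAULT, evict 4, frames=[5,3,2] (faults so far: 5)
  step 8: ref 1 -> FAULT, evict 2, frames=[5,3,1] (faults so far: 6)
  step 9: ref 3 -> HIT, frames=[5,3,1] (faults so far: 6)
  step 10: ref 3 -> HIT, frames=[5,3,1] (faults so far: 6)
  step 11: ref 1 -> HIT, frames=[5,3,1] (faults so far: 6)
  LRU total faults: 6
--- Optimal ---
  step 0: ref 3 -> FAULT, frames=[3,-,-] (faults so far: 1)
  step 1: ref 4 -> FAULT, frames=[3,4,-] (faults so far: 2)
  step 2: ref 4 -> HIT, frames=[3,4,-] (faults so far: 2)
  step 3: ref 2 -> FAULT, frames=[3,4,2] (faults so far: 3)
  step 4: ref 4 -> HIT, frames=[3,4,2] (faults so far: 3)
  step 5: ref 2 -> HIT, frames=[3,4,2] (faults so far: 3)
  step 6: ref 5 -> FAULT, evict 2, frames=[3,4,5] (faults so far: 4)
  step 7: ref 3 -> HIT, frames=[3,4,5] (faults so far: 4)
  step 8: ref 1 -> FAULT, evict 4, frames=[3,1,5] (faults so far: 5)
  step 9: ref 3 -> HIT, frames=[3,1,5] (faults so far: 5)
  step 10: ref 3 -> HIT, frames=[3,1,5] (faults so far: 5)
  step 11: ref 1 -> HIT, frames=[3,1,5] (faults so far: 5)
  Optimal total faults: 5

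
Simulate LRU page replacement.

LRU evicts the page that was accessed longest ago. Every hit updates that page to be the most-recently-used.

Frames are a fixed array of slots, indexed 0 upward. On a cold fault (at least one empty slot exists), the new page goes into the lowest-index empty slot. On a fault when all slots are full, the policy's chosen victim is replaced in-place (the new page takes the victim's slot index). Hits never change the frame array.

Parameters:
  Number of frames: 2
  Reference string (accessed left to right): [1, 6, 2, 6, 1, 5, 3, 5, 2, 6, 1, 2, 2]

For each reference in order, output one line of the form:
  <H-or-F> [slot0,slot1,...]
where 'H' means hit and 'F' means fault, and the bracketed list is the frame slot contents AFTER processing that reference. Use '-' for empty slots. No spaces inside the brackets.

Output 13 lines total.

F [1,-]
F [1,6]
F [2,6]
H [2,6]
F [1,6]
F [1,5]
F [3,5]
H [3,5]
F [2,5]
F [2,6]
F [1,6]
F [1,2]
H [1,2]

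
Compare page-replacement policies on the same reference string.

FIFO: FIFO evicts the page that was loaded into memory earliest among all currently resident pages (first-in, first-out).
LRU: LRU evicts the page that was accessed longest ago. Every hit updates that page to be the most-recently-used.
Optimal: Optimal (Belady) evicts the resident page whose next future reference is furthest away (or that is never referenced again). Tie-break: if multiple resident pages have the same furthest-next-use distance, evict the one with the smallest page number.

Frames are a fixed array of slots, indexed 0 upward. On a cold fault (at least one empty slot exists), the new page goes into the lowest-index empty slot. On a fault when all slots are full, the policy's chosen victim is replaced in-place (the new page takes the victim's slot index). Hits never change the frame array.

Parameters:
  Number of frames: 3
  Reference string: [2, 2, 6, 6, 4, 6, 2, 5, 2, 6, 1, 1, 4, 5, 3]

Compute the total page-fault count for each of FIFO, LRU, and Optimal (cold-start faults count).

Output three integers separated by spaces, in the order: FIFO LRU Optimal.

--- FIFO ---
  step 0: ref 2 -> FAULT, frames=[2,-,-] (faults so far: 1)
  step 1: ref 2 -> HIT, frames=[2,-,-] (faults so far: 1)
  step 2: ref 6 -> FAULT, frames=[2,6,-] (faults so far: 2)
  step 3: ref 6 -> HIT, frames=[2,6,-] (faults so far: 2)
  step 4: ref 4 -> FAULT, frames=[2,6,4] (faults so far: 3)
  step 5: ref 6 -> HIT, frames=[2,6,4] (faults so far: 3)
  step 6: ref 2 -> HIT, frames=[2,6,4] (faults so far: 3)
  step 7: ref 5 -> FAULT, evict 2, frames=[5,6,4] (faults so far: 4)
  step 8: ref 2 -> FAULT, evict 6, frames=[5,2,4] (faults so far: 5)
  step 9: ref 6 -> FAULT, evict 4, frames=[5,2,6] (faults so far: 6)
  step 10: ref 1 -> FAULT, evict 5, frames=[1,2,6] (faults so far: 7)
  step 11: ref 1 -> HIT, frames=[1,2,6] (faults so far: 7)
  step 12: ref 4 -> FAULT, evict 2, frames=[1,4,6] (faults so far: 8)
  step 13: ref 5 -> FAULT, evict 6, frames=[1,4,5] (faults so far: 9)
  step 14: ref 3 -> FAULT, evict 1, frames=[3,4,5] (faults so far: 10)
  FIFO total faults: 10
--- LRU ---
  step 0: ref 2 -> FAULT, frames=[2,-,-] (faults so far: 1)
  step 1: ref 2 -> HIT, frames=[2,-,-] (faults so far: 1)
  step 2: ref 6 -> FAULT, frames=[2,6,-] (faults so far: 2)
  step 3: ref 6 -> HIT, frames=[2,6,-] (faults so far: 2)
  step 4: ref 4 -> FAULT, frames=[2,6,4] (faults so far: 3)
  step 5: ref 6 -> HIT, frames=[2,6,4] (faults so far: 3)
  step 6: ref 2 -> HIT, frames=[2,6,4] (faults so far: 3)
  step 7: ref 5 -> FAULT, evict 4, frames=[2,6,5] (faults so far: 4)
  step 8: ref 2 -> HIT, frames=[2,6,5] (faults so far: 4)
  step 9: ref 6 -> HIT, frames=[2,6,5] (faults so far: 4)
  step 10: ref 1 -> FAULT, evict 5, frames=[2,6,1] (faults so far: 5)
  step 11: ref 1 -> HIT, frames=[2,6,1] (faults so far: 5)
  step 12: ref 4 -> FAULT, evict 2, frames=[4,6,1] (faults so far: 6)
  step 13: ref 5 -> FAULT, evict 6, frames=[4,5,1] (faults so far: 7)
  step 14: ref 3 -> FAULT, evict 1, frames=[4,5,3] (faults so far: 8)
  LRU total faults: 8
--- Optimal ---
  step 0: ref 2 -> FAULT, frames=[2,-,-] (faults so far: 1)
  step 1: ref 2 -> HIT, frames=[2,-,-] (faults so far: 1)
  step 2: ref 6 -> FAULT, frames=[2,6,-] (faults so far: 2)
  step 3: ref 6 -> HIT, frames=[2,6,-] (faults so far: 2)
  step 4: ref 4 -> FAULT, frames=[2,6,4] (faults so far: 3)
  step 5: ref 6 -> HIT, frames=[2,6,4] (faults so far: 3)
  step 6: ref 2 -> HIT, frames=[2,6,4] (faults so far: 3)
  step 7: ref 5 -> FAULT, evict 4, frames=[2,6,5] (faults so far: 4)
  step 8: ref 2 -> HIT, frames=[2,6,5] (faults so far: 4)
  step 9: ref 6 -> HIT, frames=[2,6,5] (faults so far: 4)
  step 10: ref 1 -> FAULT, evict 2, frames=[1,6,5] (faults so far: 5)
  step 11: ref 1 -> HIT, frames=[1,6,5] (faults so far: 5)
  step 12: ref 4 -> FAULT, evict 1, frames=[4,6,5] (faults so far: 6)
  step 13: ref 5 -> HIT, frames=[4,6,5] (faults so far: 6)
  step 14: ref 3 -> FAULT, evict 4, frames=[3,6,5] (faults so far: 7)
  Optimal total faults: 7

Answer: 10 8 7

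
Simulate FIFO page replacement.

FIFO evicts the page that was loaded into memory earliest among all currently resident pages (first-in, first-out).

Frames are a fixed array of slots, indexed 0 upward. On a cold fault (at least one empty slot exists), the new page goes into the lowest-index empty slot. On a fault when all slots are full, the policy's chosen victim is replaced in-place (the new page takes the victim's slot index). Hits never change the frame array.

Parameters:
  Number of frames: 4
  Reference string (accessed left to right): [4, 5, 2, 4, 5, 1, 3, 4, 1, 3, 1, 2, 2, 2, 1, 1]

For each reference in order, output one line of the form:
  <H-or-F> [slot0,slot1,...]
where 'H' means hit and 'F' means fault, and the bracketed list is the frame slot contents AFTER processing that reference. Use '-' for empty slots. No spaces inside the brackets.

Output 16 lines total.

F [4,-,-,-]
F [4,5,-,-]
F [4,5,2,-]
H [4,5,2,-]
H [4,5,2,-]
F [4,5,2,1]
F [3,5,2,1]
F [3,4,2,1]
H [3,4,2,1]
H [3,4,2,1]
H [3,4,2,1]
H [3,4,2,1]
H [3,4,2,1]
H [3,4,2,1]
H [3,4,2,1]
H [3,4,2,1]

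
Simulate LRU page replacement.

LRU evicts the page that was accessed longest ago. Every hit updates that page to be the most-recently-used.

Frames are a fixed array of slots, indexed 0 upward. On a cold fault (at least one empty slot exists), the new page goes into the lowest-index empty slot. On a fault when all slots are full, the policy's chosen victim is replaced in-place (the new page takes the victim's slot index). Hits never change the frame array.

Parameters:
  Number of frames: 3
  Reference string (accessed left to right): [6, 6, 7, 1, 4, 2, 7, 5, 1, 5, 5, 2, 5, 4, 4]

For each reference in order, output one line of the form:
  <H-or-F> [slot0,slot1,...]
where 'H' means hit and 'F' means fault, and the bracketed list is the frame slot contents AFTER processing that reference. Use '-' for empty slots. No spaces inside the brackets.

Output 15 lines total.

F [6,-,-]
H [6,-,-]
F [6,7,-]
F [6,7,1]
F [4,7,1]
F [4,2,1]
F [4,2,7]
F [5,2,7]
F [5,1,7]
H [5,1,7]
H [5,1,7]
F [5,1,2]
H [5,1,2]
F [5,4,2]
H [5,4,2]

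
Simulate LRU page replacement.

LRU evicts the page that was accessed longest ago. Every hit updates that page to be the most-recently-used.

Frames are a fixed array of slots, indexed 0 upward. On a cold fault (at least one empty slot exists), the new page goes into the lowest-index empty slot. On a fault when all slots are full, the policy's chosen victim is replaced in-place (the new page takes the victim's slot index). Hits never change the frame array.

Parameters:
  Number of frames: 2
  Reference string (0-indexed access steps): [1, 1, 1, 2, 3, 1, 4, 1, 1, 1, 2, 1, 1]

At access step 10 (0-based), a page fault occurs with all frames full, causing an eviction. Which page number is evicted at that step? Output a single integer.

Step 0: ref 1 -> FAULT, frames=[1,-]
Step 1: ref 1 -> HIT, frames=[1,-]
Step 2: ref 1 -> HIT, frames=[1,-]
Step 3: ref 2 -> FAULT, frames=[1,2]
Step 4: ref 3 -> FAULT, evict 1, frames=[3,2]
Step 5: ref 1 -> FAULT, evict 2, frames=[3,1]
Step 6: ref 4 -> FAULT, evict 3, frames=[4,1]
Step 7: ref 1 -> HIT, frames=[4,1]
Step 8: ref 1 -> HIT, frames=[4,1]
Step 9: ref 1 -> HIT, frames=[4,1]
Step 10: ref 2 -> FAULT, evict 4, frames=[2,1]
At step 10: evicted page 4

Answer: 4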